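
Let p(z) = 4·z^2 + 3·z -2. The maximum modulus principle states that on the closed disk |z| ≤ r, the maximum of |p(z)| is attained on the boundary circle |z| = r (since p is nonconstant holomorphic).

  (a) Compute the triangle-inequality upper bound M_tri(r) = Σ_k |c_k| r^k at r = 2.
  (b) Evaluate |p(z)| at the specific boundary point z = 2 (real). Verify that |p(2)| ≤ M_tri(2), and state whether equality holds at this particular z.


Coefficients: c_0 = -2, c_1 = 3, c_2 = 4. Radius r = 2.
Part (a). Triangle bound: M_tri(r) = Σ_k |c_k| r^k
  = |-2|·2^0 + |3|·2^1 + |4|·2^2
  = 2 + 6 + 16 = 24.
This bounds M(r) := max_{|z|=r} |p(z)| from above; equality holds iff all terms c_k z^k can be made to align in phase at a single z on |z|=r.
Part (b). At z = 2 (real, on the circle |z| = r):
  p(2) = (-2)·2^0 + (3)·2^1 + (4)·2^2 = 20.
  |p(2)| = 20.
Check: |p(2)| = 20 ≤ 24 = M_tri(2). ✓ Equality does not hold at z = 2 (the coefficients have mixed signs, so the terms do not all align in phase there).

M_tri(2) = 24; |p(2)| = 20; equality at z=2: no.


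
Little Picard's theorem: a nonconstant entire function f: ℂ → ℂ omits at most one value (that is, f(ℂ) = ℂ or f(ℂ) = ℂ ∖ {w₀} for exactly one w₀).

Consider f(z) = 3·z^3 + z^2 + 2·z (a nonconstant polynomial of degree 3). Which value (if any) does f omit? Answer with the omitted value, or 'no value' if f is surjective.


Little Picard bounds the complement of f(ℂ) to at most one point.
For every w ∈ ℂ, the equation p(z) − w = 0 is a nonconstant polynomial in z and hence has at least one root by the fundamental theorem of algebra. So p is surjective onto ℂ, omitting no value.

Omitted value: no value.


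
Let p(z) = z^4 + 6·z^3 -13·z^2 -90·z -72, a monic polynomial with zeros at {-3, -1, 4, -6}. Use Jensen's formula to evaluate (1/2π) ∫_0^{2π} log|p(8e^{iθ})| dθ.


Zeros: -6, -3, -1, 4; r = 8.
Inside |z| < r: -6, -3, -1, 4. Outside (|z| ≥ r): ∅.
p(0) = -72, so log|p(0)| = log(72) = 4.2767.
Apply Jensen: I(r) = log|p(0)| + Σ_k log(r/|z_k|), summed over zeros inside |z| < r.
  log(r/|z_k|) for z_k = -3: log(8/3) = 0.9808
  log(r/|z_k|) for z_k = -1: log(8/1) = 2.0794
  log(r/|z_k|) for z_k = 4: log(8/4) = 0.6931
  log(r/|z_k|) for z_k = -6: log(8/6) = 0.2877
Sum over inside zeros: 4.0411.
I(r) = log|p(0)| + (inside sum) = 4.2767 + 4.0411 = 8.3178.
Closed form (all zeros inside, monic): I(r) = n·log(r) = 4·log(8) = 8.3178. ✓

I(r) ≈ 8.3178.


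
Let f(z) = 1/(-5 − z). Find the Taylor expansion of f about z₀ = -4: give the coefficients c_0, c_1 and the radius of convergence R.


Let w = z − z₀, so z = z₀ + w.
Then -5 − z = -5 − (z₀ + w) = (-5 − z₀) − w = -1 − w.
f(z) = 1/(-1 − w) = (1/(-1)) · 1/(1 − w/(-1)) = Σ_{n≥0} w^n / (-1)^(n+1).
So c_n = 1/(-1)^(n+1):
  c_0 = 1/(-1)^1 = -1.
  c_1 = 1/(-1)^2 = 1.
The series is valid for |w/d| < 1, i.e. |z − z₀| < |d|.
Radius of convergence: R = |-5 − z₀| = |-1| = 1 (distance from z₀ to the singularity z = -5).

c_0 = -1, c_1 = 1; R = 1.


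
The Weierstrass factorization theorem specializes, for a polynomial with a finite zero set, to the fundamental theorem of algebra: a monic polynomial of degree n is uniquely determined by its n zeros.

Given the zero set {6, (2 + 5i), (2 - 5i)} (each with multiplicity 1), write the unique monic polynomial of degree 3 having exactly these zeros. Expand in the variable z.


The polynomial is p(z) = ∏_{α ∈ S} (z − α), where S = {6, (2 + 5i), (2 - 5i)}.
Expanding the product yields: p(z) = z^3 -10·z^2 + 53·z -174.
Note conjugate pairs combine to real quadratics: (z − (2+5i))(z − (2−5i)) = z² − 4z + 29.
The resulting polynomial has degree 3 and real coefficients as required.

p(z) = z^3 -10·z^2 + 53·z -174.


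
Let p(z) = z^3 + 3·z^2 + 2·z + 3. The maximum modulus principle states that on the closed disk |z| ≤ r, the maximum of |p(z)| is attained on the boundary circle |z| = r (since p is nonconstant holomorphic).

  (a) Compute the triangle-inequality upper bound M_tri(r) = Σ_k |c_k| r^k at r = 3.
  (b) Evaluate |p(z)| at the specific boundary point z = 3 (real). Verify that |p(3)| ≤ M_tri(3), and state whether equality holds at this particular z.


Coefficients: c_0 = 3, c_1 = 2, c_2 = 3, c_3 = 1. Radius r = 3.
Part (a). Triangle bound: M_tri(r) = Σ_k |c_k| r^k
  = |3|·3^0 + |2|·3^1 + |3|·3^2 + |1|·3^3
  = 3 + 6 + 27 + 27 = 63.
This bounds M(r) := max_{|z|=r} |p(z)| from above; equality holds iff all terms c_k z^k can be made to align in phase at a single z on |z|=r.
Part (b). At z = 3 (real, on the circle |z| = r):
  p(3) = (3)·3^0 + (2)·3^1 + (3)·3^2 + (1)·3^3 = 63.
  |p(3)| = 63.
Since all nonzero coefficients share the same sign, |p(3)| = 63 = M_tri(3); the triangle bound is attained at z = 3, so in fact M(r) = 63.

M_tri(3) = 63; |p(3)| = 63; equality at z=3: yes.


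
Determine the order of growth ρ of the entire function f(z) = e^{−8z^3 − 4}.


|e^{−8z^3 − 4}| = e^{Re(-8·z^3) + -4} ≤ e^{8|z|^3 + -4} = e^{8r^3 + -4} on |z| = r, so ρ ≤ 3. Choosing z on |z|=r so that -8·z^3 is real positive (always possible by picking arg z appropriately) gives |f(z)| = e^{8r^3 + -4}, matching the bound. The additive constant -4 does not affect log log M(r) ~ 3·log r. Hence ρ = 3.
Therefore ρ = 3.

Order ρ = 3.


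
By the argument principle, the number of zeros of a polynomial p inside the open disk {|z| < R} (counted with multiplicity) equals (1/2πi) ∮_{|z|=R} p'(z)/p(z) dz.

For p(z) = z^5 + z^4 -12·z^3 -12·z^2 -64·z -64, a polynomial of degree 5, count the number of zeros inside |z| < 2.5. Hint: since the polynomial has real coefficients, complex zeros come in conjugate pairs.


The zeros of p are: (0 + 2i), (0 - 2i), -1, 4, -4.
Their magnitudes are: 2, 2, 1, 4, 4.
Zeros with |z| < R = 2.5: (0 + 2i), (0 - 2i), -1.
Count = 3.
By the argument principle, (1/2πi) ∮_{|z|=R} p'(z)/p(z) dz equals exactly this count.

Number of zeros inside |z| < 2.5: 3.


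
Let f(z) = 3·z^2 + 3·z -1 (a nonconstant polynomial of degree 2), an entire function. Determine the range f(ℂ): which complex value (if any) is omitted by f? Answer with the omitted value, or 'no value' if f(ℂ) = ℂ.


Little Picard bounds the complement of f(ℂ) to at most one point.
For every w ∈ ℂ, the equation p(z) − w = 0 is a nonconstant polynomial in z and hence has at least one root by the fundamental theorem of algebra. So p is surjective onto ℂ, omitting no value.

Omitted value: no value.


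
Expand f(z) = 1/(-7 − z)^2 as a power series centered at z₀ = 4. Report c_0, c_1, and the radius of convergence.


Let w = z − z₀, so z = z₀ + w.
Then -7 − z = -7 − (z₀ + w) = (-7 − z₀) − w = -11 − w.
f(z) = 1/(-11 − w)^2 = (1/(-11)^2) · (1 − w/(-11))^{−2}.
By the binomial series (1−u)^{−2} = Σ_{n≥0} C(n+1, 1) u^n for |u|<1, with u = w/(-11):
  c_n = C(n+1, 1) / (-11)^(n+2).
  c_0 = 1/(-11)^2 = 1/121.
  c_1 = 2/(-11)^3 = -2/1331.
The series is valid for |w/d| < 1, i.e. |z − z₀| < |d|.
Radius of convergence: R = |-7 − z₀| = |-11| = 11 (distance from z₀ to the singularity z = -7).

c_0 = 1/121, c_1 = -2/1331; R = 11.


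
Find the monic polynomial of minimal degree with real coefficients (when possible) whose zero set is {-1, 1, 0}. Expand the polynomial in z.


The polynomial is p(z) = ∏_{α ∈ S} (z − α), where S = {-1, 1, 0}.
Expanding the product yields: p(z) = z^3 -z.
The resulting polynomial has degree 3 and real coefficients as required.

p(z) = z^3 -z.


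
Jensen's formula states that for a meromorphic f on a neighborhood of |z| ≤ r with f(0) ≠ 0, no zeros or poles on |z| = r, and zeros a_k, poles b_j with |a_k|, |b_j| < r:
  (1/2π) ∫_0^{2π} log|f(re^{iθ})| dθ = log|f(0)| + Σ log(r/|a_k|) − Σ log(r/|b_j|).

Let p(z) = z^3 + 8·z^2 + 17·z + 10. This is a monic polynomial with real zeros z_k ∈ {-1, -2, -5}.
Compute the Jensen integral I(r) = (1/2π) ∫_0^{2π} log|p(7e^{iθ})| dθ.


Zeros: -5, -2, -1; r = 7.
Inside |z| < r: -5, -2, -1. Outside (|z| ≥ r): ∅.
p(0) = 10, so log|p(0)| = log(10) = 2.3026.
Apply Jensen: I(r) = log|p(0)| + Σ_k log(r/|z_k|), summed over zeros inside |z| < r.
  log(r/|z_k|) for z_k = -1: log(7/1) = 1.9459
  log(r/|z_k|) for z_k = -2: log(7/2) = 1.2528
  log(r/|z_k|) for z_k = -5: log(7/5) = 0.3365
Sum over inside zeros: 3.5351.
I(r) = log|p(0)| + (inside sum) = 2.3026 + 3.5351 = 5.8377.
Closed form (all zeros inside, monic): I(r) = n·log(r) = 3·log(7) = 5.8377. ✓

I(r) ≈ 5.8377.


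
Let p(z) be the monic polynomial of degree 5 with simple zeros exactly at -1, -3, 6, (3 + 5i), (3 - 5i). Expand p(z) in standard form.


The polynomial is p(z) = ∏_{α ∈ S} (z − α), where S = {-1, -3, 6, (3 + 5i), (3 - 5i)}.
Expanding the product yields: p(z) = z^5 -8·z^4 + 25·z^3 + 40·z^2 -606·z -612.
Note conjugate pairs combine to real quadratics: (z − (3+5i))(z − (3−5i)) = z² − 6z + 34.
The resulting polynomial has degree 5 and real coefficients as required.

p(z) = z^5 -8·z^4 + 25·z^3 + 40·z^2 -606·z -612.


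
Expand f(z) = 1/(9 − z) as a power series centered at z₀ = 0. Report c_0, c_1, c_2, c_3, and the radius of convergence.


Let w = z − z₀, so z = z₀ + w.
Then 9 − z = 9 − (z₀ + w) = (9 − z₀) − w = 9 − w.
f(z) = 1/(9 − w) = (1/(9)) · 1/(1 − w/(9)) = Σ_{n≥0} w^n / (9)^(n+1).
So c_n = 1/(9)^(n+1):
  c_0 = 1/(9)^1 = 1/9.
  c_1 = 1/(9)^2 = 1/81.
  c_2 = 1/(9)^3 = 1/729.
  c_3 = 1/(9)^4 = 1/6561.
The series is valid for |w/d| < 1, i.e. |z − z₀| < |d|.
Radius of convergence: R = |9 − z₀| = |9| = 9 (distance from z₀ to the singularity z = 9).

c_0 = 1/9, c_1 = 1/81, c_2 = 1/729, c_3 = 1/6561; R = 9.


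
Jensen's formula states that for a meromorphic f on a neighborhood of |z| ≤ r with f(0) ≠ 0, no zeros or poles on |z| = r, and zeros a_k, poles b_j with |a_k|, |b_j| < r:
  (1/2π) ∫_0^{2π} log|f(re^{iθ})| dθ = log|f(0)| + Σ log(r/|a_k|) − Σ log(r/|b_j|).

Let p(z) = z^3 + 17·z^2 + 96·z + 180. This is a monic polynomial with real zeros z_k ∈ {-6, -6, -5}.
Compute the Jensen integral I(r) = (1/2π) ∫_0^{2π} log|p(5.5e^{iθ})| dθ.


Zeros: -6, -6, -5; r = 5.5.
Inside |z| < r: -5. Outside (|z| ≥ r): -6, -6.
p(0) = 180, so log|p(0)| = log(180) = 5.1930.
Apply Jensen: I(r) = log|p(0)| + Σ_k log(r/|z_k|), summed over zeros inside |z| < r.
  log(r/|z_k|) for z_k = -5: log(5.5/5) = 0.0953
  Outside zeros (-6, -6) contribute nothing to the Jensen sum.
Sum over inside zeros: 0.0953.
I(r) = log|p(0)| + (inside sum) = 5.1930 + 0.0953 = 5.2883.
Note: since some zeros are outside |z| ≤ r, the simplified n·log(r) form does NOT apply — only the inside zeros contribute.

I(r) ≈ 5.2883.


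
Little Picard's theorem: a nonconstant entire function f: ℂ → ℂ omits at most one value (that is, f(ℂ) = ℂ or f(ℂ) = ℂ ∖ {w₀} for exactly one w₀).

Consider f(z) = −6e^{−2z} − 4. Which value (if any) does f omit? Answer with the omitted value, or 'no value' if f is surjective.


Little Picard bounds the complement of f(ℂ) to at most one point.
e^{−2z} is never zero on ℂ, so -6·e^{−2z} takes every value in ℂ ∖ {0}. Adding -4 shifts the range to ℂ ∖ {-4}. Thus f omits exactly the value -4.

Omitted value: -4.


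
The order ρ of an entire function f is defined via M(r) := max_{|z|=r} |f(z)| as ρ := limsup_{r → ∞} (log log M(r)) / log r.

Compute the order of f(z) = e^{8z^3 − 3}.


|e^{8z^3 − 3}| = e^{Re(8·z^3) + -3} ≤ e^{8|z|^3 + -3} = e^{8r^3 + -3} on |z| = r, so ρ ≤ 3. Choosing z on |z|=r so that 8·z^3 is real positive (always possible by picking arg z appropriately) gives |f(z)| = e^{8r^3 + -3}, matching the bound. The additive constant -3 does not affect log log M(r) ~ 3·log r. Hence ρ = 3.
Therefore ρ = 3.

Order ρ = 3.


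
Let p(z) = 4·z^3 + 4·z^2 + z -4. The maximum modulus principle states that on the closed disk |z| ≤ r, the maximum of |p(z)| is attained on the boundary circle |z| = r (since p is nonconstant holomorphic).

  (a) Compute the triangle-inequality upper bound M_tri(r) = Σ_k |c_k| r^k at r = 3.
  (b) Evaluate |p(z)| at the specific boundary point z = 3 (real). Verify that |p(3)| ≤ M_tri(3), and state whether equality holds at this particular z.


Coefficients: c_0 = -4, c_1 = 1, c_2 = 4, c_3 = 4. Radius r = 3.
Part (a). Triangle bound: M_tri(r) = Σ_k |c_k| r^k
  = |-4|·3^0 + |1|·3^1 + |4|·3^2 + |4|·3^3
  = 4 + 3 + 36 + 108 = 151.
This bounds M(r) := max_{|z|=r} |p(z)| from above; equality holds iff all terms c_k z^k can be made to align in phase at a single z on |z|=r.
Part (b). At z = 3 (real, on the circle |z| = r):
  p(3) = (-4)·3^0 + (1)·3^1 + (4)·3^2 + (4)·3^3 = 143.
  |p(3)| = 143.
Check: |p(3)| = 143 ≤ 151 = M_tri(3). ✓ Equality does not hold at z = 3 (the coefficients have mixed signs, so the terms do not all align in phase there).

M_tri(3) = 151; |p(3)| = 143; equality at z=3: no.


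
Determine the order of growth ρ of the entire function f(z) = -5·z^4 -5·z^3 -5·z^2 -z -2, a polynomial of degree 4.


|f(z)| ≤ Σ|c_k|·r^k = O(r^4) as r → ∞. Polynomial growth is O(e^{r^ε}) for every ε > 0 (since r^4/e^{r^ε} → 0), so ρ ≤ ε for all ε > 0, i.e. ρ = 0. Every nonconstant polynomial has order 0.
Therefore ρ = 0.

Order ρ = 0.


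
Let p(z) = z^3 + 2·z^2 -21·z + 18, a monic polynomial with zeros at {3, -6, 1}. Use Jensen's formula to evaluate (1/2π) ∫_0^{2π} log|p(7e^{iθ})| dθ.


Zeros: -6, 1, 3; r = 7.
Inside |z| < r: -6, 1, 3. Outside (|z| ≥ r): ∅.
p(0) = 18, so log|p(0)| = log(18) = 2.8904.
Apply Jensen: I(r) = log|p(0)| + Σ_k log(r/|z_k|), summed over zeros inside |z| < r.
  log(r/|z_k|) for z_k = 3: log(7/3) = 0.8473
  log(r/|z_k|) for z_k = -6: log(7/6) = 0.1542
  log(r/|z_k|) for z_k = 1: log(7/1) = 1.9459
Sum over inside zeros: 2.9474.
I(r) = log|p(0)| + (inside sum) = 2.8904 + 2.9474 = 5.8377.
Closed form (all zeros inside, monic): I(r) = n·log(r) = 3·log(7) = 5.8377. ✓

I(r) ≈ 5.8377.


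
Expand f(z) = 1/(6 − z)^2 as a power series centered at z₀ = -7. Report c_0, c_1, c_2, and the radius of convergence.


Let w = z − z₀, so z = z₀ + w.
Then 6 − z = 6 − (z₀ + w) = (6 − z₀) − w = 13 − w.
f(z) = 1/(13 − w)^2 = (1/(13)^2) · (1 − w/(13))^{−2}.
By the binomial series (1−u)^{−2} = Σ_{n≥0} C(n+1, 1) u^n for |u|<1, with u = w/(13):
  c_n = C(n+1, 1) / (13)^(n+2).
  c_0 = 1/(13)^2 = 1/169.
  c_1 = 2/(13)^3 = 2/2197.
  c_2 = 3/(13)^4 = 3/28561.
The series is valid for |w/d| < 1, i.e. |z − z₀| < |d|.
Radius of convergence: R = |6 − z₀| = |13| = 13 (distance from z₀ to the singularity z = 6).

c_0 = 1/169, c_1 = 2/2197, c_2 = 3/28561; R = 13.


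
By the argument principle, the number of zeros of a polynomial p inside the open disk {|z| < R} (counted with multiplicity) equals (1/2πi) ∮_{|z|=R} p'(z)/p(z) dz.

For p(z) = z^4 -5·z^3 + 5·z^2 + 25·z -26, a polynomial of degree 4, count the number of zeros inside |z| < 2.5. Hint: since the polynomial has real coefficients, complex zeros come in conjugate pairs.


The zeros of p are: (3 + 2i), (3 - 2i), 1, -2.
Their magnitudes are: 3.606, 3.606, 1, 2.
Zeros with |z| < R = 2.5: 1, -2.
Count = 2.
By the argument principle, (1/2πi) ∮_{|z|=R} p'(z)/p(z) dz equals exactly this count.

Number of zeros inside |z| < 2.5: 2.


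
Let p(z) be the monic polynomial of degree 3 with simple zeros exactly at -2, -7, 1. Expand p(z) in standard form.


The polynomial is p(z) = ∏_{α ∈ S} (z − α), where S = {-2, -7, 1}.
Expanding the product yields: p(z) = z^3 + 8·z^2 + 5·z -14.
The resulting polynomial has degree 3 and real coefficients as required.

p(z) = z^3 + 8·z^2 + 5·z -14.


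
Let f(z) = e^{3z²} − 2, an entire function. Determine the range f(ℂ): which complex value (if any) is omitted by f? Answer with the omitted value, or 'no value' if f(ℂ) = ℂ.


Little Picard bounds the complement of f(ℂ) to at most one point.
The exponent g(z) = 3z² is a nonconstant polynomial, hence surjective onto ℂ. So e^{g(z)} takes every value in {e^w : w ∈ ℂ} = ℂ ∖ {0}. Adding -2 shifts the range to ℂ ∖ {-2}. f omits exactly -2.

Omitted value: -2.


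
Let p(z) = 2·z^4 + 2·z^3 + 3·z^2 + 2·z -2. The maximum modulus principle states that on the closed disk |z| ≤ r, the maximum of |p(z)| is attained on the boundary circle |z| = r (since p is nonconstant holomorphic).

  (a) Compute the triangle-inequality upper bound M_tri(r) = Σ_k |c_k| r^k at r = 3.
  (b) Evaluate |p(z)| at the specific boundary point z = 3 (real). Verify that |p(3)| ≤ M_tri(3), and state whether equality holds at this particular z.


Coefficients: c_0 = -2, c_1 = 2, c_2 = 3, c_3 = 2, c_4 = 2. Radius r = 3.
Part (a). Triangle bound: M_tri(r) = Σ_k |c_k| r^k
  = |-2|·3^0 + |2|·3^1 + |3|·3^2 + |2|·3^3 + |2|·3^4
  = 2 + 6 + 27 + 54 + 162 = 251.
This bounds M(r) := max_{|z|=r} |p(z)| from above; equality holds iff all terms c_k z^k can be made to align in phase at a single z on |z|=r.
Part (b). At z = 3 (real, on the circle |z| = r):
  p(3) = (-2)·3^0 + (2)·3^1 + (3)·3^2 + (2)·3^3 + (2)·3^4 = 247.
  |p(3)| = 247.
Check: |p(3)| = 247 ≤ 251 = M_tri(3). ✓ Equality does not hold at z = 3 (the coefficients have mixed signs, so the terms do not all align in phase there).

M_tri(3) = 251; |p(3)| = 247; equality at z=3: no.


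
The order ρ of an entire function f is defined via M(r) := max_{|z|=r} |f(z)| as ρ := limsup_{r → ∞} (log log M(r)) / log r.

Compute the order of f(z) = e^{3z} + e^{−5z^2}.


Each summand is entire of order 1 and 2 respectively (as in the single-exponential case). The order of a sum is at most the max of the orders, so ρ ≤ 2. For the lower bound: on |z|=r choose arg z so that -5z^2 is real positive; then |e^{-5z^2}| = e^{5r^2} while |e^{3z}| ≤ e^{3r^1} = o(e^{5r^2}). So |f| ≥ e^{5r^2}(1 − o(1)) and ρ ≥ 2. Hence ρ = max(1, 2) = 2.
Therefore ρ = 2.

Order ρ = 2.


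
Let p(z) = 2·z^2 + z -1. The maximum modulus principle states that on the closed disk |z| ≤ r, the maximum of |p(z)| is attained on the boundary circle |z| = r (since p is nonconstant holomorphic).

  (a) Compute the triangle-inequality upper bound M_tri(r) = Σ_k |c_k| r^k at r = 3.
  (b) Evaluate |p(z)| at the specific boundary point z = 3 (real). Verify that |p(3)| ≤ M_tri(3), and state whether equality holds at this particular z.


Coefficients: c_0 = -1, c_1 = 1, c_2 = 2. Radius r = 3.
Part (a). Triangle bound: M_tri(r) = Σ_k |c_k| r^k
  = |-1|·3^0 + |1|·3^1 + |2|·3^2
  = 1 + 3 + 18 = 22.
This bounds M(r) := max_{|z|=r} |p(z)| from above; equality holds iff all terms c_k z^k can be made to align in phase at a single z on |z|=r.
Part (b). At z = 3 (real, on the circle |z| = r):
  p(3) = (-1)·3^0 + (1)·3^1 + (2)·3^2 = 20.
  |p(3)| = 20.
Check: |p(3)| = 20 ≤ 22 = M_tri(3). ✓ Equality does not hold at z = 3 (the coefficients have mixed signs, so the terms do not all align in phase there).

M_tri(3) = 22; |p(3)| = 20; equality at z=3: no.


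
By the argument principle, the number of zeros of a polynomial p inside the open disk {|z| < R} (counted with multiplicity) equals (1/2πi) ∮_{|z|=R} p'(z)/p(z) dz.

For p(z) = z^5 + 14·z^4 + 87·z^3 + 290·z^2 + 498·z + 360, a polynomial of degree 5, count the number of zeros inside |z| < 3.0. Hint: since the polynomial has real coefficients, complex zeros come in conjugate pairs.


The zeros of p are: -4, (-3 + 3i), (-3 - 3i), (-2 + 1i), (-2 - 1i).
Their magnitudes are: 4, 4.243, 4.243, 2.236, 2.236.
Zeros with |z| < R = 3.0: (-2 + 1i), (-2 - 1i).
Count = 2.
By the argument principle, (1/2πi) ∮_{|z|=R} p'(z)/p(z) dz equals exactly this count.

Number of zeros inside |z| < 3.0: 2.


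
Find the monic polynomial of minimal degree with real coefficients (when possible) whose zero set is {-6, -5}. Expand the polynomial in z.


The polynomial is p(z) = ∏_{α ∈ S} (z − α), where S = {-6, -5}.
Expanding the product yields: p(z) = z^2 + 11·z + 30.
The resulting polynomial has degree 2 and real coefficients as required.

p(z) = z^2 + 11·z + 30.


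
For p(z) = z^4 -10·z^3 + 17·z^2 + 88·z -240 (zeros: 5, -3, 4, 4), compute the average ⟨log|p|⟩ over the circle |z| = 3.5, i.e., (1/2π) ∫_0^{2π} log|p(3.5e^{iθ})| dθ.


Zeros: -3, 4, 4, 5; r = 3.5.
Inside |z| < r: -3. Outside (|z| ≥ r): 4, 4, 5.
p(0) = -240, so log|p(0)| = log(240) = 5.4806.
Apply Jensen: I(r) = log|p(0)| + Σ_k log(r/|z_k|), summed over zeros inside |z| < r.
  log(r/|z_k|) for z_k = -3: log(3.5/3) = 0.1542
  Outside zeros (4, 4, 5) contribute nothing to the Jensen sum.
Sum over inside zeros: 0.1542.
I(r) = log|p(0)| + (inside sum) = 5.4806 + 0.1542 = 5.6348.
Note: since some zeros are outside |z| ≤ r, the simplified n·log(r) form does NOT apply — only the inside zeros contribute.

I(r) ≈ 5.6348.


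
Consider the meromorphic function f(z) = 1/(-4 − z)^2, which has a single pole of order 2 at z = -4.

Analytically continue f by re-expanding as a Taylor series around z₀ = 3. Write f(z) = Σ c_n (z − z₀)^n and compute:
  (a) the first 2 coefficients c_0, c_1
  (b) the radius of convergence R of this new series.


Let w = z − z₀, so z = z₀ + w.
Then -4 − z = -4 − (z₀ + w) = (-4 − z₀) − w = -7 − w.
f(z) = 1/(-7 − w)^2 = (1/(-7)^2) · (1 − w/(-7))^{−2}.
By the binomial series (1−u)^{−2} = Σ_{n≥0} C(n+1, 1) u^n for |u|<1, with u = w/(-7):
  c_n = C(n+1, 1) / (-7)^(n+2).
  c_0 = 1/(-7)^2 = 1/49.
  c_1 = 2/(-7)^3 = -2/343.
The series is valid for |w/d| < 1, i.e. |z − z₀| < |d|.
Radius of convergence: R = |-4 − z₀| = |-7| = 7 (distance from z₀ to the singularity z = -4).

c_0 = 1/49, c_1 = -2/343; R = 7.


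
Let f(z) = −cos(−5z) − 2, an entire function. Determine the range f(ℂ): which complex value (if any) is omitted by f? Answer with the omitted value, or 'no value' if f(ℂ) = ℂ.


Little Picard bounds the complement of f(ℂ) to at most one point.
cos is entire and surjective onto ℂ: for every w ∈ ℂ, cos(ζ) = w has a solution ζ ∈ ℂ (e.g., via the complex inverse arccos). With ζ = −5z this gives z = ζ/(-5). Then -1·cos(−5z) takes every value in -1·ℂ = ℂ, and adding -2 is a bijection of ℂ. So f is surjective and omits no value. (Note: only on the real line is cos bounded by [−1, 1].)

Omitted value: no value.


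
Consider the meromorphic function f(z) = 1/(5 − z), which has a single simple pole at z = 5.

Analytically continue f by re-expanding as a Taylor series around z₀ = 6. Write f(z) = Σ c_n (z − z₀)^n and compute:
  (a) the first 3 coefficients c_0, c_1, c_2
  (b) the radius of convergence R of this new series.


Let w = z − z₀, so z = z₀ + w.
Then 5 − z = 5 − (z₀ + w) = (5 − z₀) − w = -1 − w.
f(z) = 1/(-1 − w) = (1/(-1)) · 1/(1 − w/(-1)) = Σ_{n≥0} w^n / (-1)^(n+1).
So c_n = 1/(-1)^(n+1):
  c_0 = 1/(-1)^1 = -1.
  c_1 = 1/(-1)^2 = 1.
  c_2 = 1/(-1)^3 = -1.
The series is valid for |w/d| < 1, i.e. |z − z₀| < |d|.
Radius of convergence: R = |5 − z₀| = |-1| = 1 (distance from z₀ to the singularity z = 5).

c_0 = -1, c_1 = 1, c_2 = -1; R = 1.


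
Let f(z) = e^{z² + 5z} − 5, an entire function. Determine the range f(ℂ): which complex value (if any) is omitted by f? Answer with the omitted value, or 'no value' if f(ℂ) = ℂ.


Little Picard bounds the complement of f(ℂ) to at most one point.
The exponent g(z) = z² + 5z is a nonconstant polynomial, hence surjective onto ℂ. So e^{g(z)} takes every value in {e^w : w ∈ ℂ} = ℂ ∖ {0}. Adding -5 shifts the range to ℂ ∖ {-5}. f omits exactly -5.

Omitted value: -5.


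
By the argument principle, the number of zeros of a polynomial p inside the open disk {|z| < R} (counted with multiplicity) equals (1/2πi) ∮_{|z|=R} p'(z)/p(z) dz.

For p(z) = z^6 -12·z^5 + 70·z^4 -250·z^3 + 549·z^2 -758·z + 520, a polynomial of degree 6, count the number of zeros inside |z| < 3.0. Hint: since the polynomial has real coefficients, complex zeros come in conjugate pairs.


The zeros of p are: (1 + 2i), (1 - 2i), 2, (2 + 3i), (2 - 3i), 4.
Their magnitudes are: 2.236, 2.236, 2, 3.606, 3.606, 4.
Zeros with |z| < R = 3.0: (1 + 2i), (1 - 2i), 2.
Count = 3.
By the argument principle, (1/2πi) ∮_{|z|=R} p'(z)/p(z) dz equals exactly this count.

Number of zeros inside |z| < 3.0: 3.


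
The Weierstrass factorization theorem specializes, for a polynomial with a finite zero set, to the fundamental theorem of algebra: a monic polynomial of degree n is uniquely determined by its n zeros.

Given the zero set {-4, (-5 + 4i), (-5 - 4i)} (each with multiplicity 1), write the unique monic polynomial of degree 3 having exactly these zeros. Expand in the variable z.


The polynomial is p(z) = ∏_{α ∈ S} (z − α), where S = {-4, (-5 + 4i), (-5 - 4i)}.
Expanding the product yields: p(z) = z^3 + 14·z^2 + 81·z + 164.
Note conjugate pairs combine to real quadratics: (z − (-5+4i))(z − (-5−4i)) = z² + 10z + 41.
The resulting polynomial has degree 3 and real coefficients as required.

p(z) = z^3 + 14·z^2 + 81·z + 164.


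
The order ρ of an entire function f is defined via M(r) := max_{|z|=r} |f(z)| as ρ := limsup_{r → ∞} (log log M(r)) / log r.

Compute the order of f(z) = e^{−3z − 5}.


|e^{−3z − 5}| = e^{Re(-3·z) + -5} ≤ e^{3|z|^1 + -5} = e^{3r^1 + -5} on |z| = r, so ρ ≤ 1. Choosing z on |z|=r so that -3·z is real positive (always possible by picking arg z appropriately) gives |f(z)| = e^{3r^1 + -5}, matching the bound. The additive constant -5 does not affect log log M(r) ~ 1·log r. Hence ρ = 1.
Therefore ρ = 1.

Order ρ = 1.


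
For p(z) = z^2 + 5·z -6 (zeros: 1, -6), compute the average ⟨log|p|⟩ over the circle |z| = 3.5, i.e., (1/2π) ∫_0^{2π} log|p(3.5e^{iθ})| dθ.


Zeros: -6, 1; r = 3.5.
Inside |z| < r: 1. Outside (|z| ≥ r): -6.
p(0) = -6, so log|p(0)| = log(6) = 1.7918.
Apply Jensen: I(r) = log|p(0)| + Σ_k log(r/|z_k|), summed over zeros inside |z| < r.
  log(r/|z_k|) for z_k = 1: log(3.5/1) = 1.2528
  Outside zeros (-6) contribute nothing to the Jensen sum.
Sum over inside zeros: 1.2528.
I(r) = log|p(0)| + (inside sum) = 1.7918 + 1.2528 = 3.0445.
Note: since some zeros are outside |z| ≤ r, the simplified n·log(r) form does NOT apply — only the inside zeros contribute.

I(r) ≈ 3.0445.


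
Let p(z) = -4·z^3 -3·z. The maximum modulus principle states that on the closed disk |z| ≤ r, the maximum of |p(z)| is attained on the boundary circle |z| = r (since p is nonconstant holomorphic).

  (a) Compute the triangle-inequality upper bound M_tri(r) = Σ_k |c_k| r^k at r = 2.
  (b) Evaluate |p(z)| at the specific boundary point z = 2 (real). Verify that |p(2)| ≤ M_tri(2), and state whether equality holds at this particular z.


Coefficients: c_0 = 0, c_1 = -3, c_2 = 0, c_3 = -4. Radius r = 2.
Part (a). Triangle bound: M_tri(r) = Σ_k |c_k| r^k
  = |0|·2^0 + |-3|·2^1 + |0|·2^2 + |-4|·2^3
  = 0 + 6 + 0 + 32 = 38.
This bounds M(r) := max_{|z|=r} |p(z)| from above; equality holds iff all terms c_k z^k can be made to align in phase at a single z on |z|=r.
Part (b). At z = 2 (real, on the circle |z| = r):
  p(2) = (0)·2^0 + (-3)·2^1 + (0)·2^2 + (-4)·2^3 = -38.
  |p(2)| = 38.
Since all nonzero coefficients share the same sign, |p(2)| = 38 = M_tri(2); the triangle bound is attained at z = 2, so in fact M(r) = 38.

M_tri(2) = 38; |p(2)| = 38; equality at z=2: yes.


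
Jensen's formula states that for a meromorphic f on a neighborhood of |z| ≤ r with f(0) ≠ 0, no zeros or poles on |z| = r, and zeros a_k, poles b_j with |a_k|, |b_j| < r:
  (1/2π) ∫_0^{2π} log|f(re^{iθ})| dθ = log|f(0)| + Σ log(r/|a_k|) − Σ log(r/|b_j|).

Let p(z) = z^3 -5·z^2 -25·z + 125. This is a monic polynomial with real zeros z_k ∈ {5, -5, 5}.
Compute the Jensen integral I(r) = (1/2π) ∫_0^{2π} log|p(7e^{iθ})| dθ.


Zeros: -5, 5, 5; r = 7.
Inside |z| < r: -5, 5, 5. Outside (|z| ≥ r): ∅.
p(0) = 125, so log|p(0)| = log(125) = 4.8283.
Apply Jensen: I(r) = log|p(0)| + Σ_k log(r/|z_k|), summed over zeros inside |z| < r.
  log(r/|z_k|) for z_k = 5: log(7/5) = 0.3365
  log(r/|z_k|) for z_k = -5: log(7/5) = 0.3365
  log(r/|z_k|) for z_k = 5: log(7/5) = 0.3365
Sum over inside zeros: 1.0094.
I(r) = log|p(0)| + (inside sum) = 4.8283 + 1.0094 = 5.8377.
Closed form (all zeros inside, monic): I(r) = n·log(r) = 3·log(7) = 5.8377. ✓

I(r) ≈ 5.8377.


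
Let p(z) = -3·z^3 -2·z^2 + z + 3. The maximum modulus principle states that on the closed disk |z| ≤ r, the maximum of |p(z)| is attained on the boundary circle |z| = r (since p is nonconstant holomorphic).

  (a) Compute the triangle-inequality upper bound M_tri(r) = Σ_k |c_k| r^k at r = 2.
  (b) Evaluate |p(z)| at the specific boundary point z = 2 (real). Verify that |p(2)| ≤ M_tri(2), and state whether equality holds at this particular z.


Coefficients: c_0 = 3, c_1 = 1, c_2 = -2, c_3 = -3. Radius r = 2.
Part (a). Triangle bound: M_tri(r) = Σ_k |c_k| r^k
  = |3|·2^0 + |1|·2^1 + |-2|·2^2 + |-3|·2^3
  = 3 + 2 + 8 + 24 = 37.
This bounds M(r) := max_{|z|=r} |p(z)| from above; equality holds iff all terms c_k z^k can be made to align in phase at a single z on |z|=r.
Part (b). At z = 2 (real, on the circle |z| = r):
  p(2) = (3)·2^0 + (1)·2^1 + (-2)·2^2 + (-3)·2^3 = -27.
  |p(2)| = 27.
Check: |p(2)| = 27 ≤ 37 = M_tri(2). ✓ Equality does not hold at z = 2 (the coefficients have mixed signs, so the terms do not all align in phase there).

M_tri(2) = 37; |p(2)| = 27; equality at z=2: no.


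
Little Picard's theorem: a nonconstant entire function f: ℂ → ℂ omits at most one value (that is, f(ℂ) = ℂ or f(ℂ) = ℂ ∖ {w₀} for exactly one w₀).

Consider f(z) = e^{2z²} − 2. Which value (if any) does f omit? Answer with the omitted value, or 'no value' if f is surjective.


Little Picard bounds the complement of f(ℂ) to at most one point.
The exponent g(z) = 2z² is a nonconstant polynomial, hence surjective onto ℂ. So e^{g(z)} takes every value in {e^w : w ∈ ℂ} = ℂ ∖ {0}. Adding -2 shifts the range to ℂ ∖ {-2}. f omits exactly -2.

Omitted value: -2.


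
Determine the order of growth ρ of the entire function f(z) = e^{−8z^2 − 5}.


|e^{−8z^2 − 5}| = e^{Re(-8·z^2) + -5} ≤ e^{8|z|^2 + -5} = e^{8r^2 + -5} on |z| = r, so ρ ≤ 2. Choosing z on |z|=r so that -8·z^2 is real positive (always possible by picking arg z appropriately) gives |f(z)| = e^{8r^2 + -5}, matching the bound. The additive constant -5 does not affect log log M(r) ~ 2·log r. Hence ρ = 2.
Therefore ρ = 2.

Order ρ = 2.


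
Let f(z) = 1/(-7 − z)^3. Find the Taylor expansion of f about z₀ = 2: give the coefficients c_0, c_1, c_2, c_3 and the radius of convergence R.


Let w = z − z₀, so z = z₀ + w.
Then -7 − z = -7 − (z₀ + w) = (-7 − z₀) − w = -9 − w.
f(z) = 1/(-9 − w)^3 = (1/(-9)^3) · (1 − w/(-9))^{−3}.
By the binomial series (1−u)^{−3} = Σ_{n≥0} C(n+2, 2) u^n for |u|<1, with u = w/(-9):
  c_n = C(n+2, 2) / (-9)^(n+3).
  c_0 = 1/(-9)^3 = -1/729.
  c_1 = 3/(-9)^4 = 1/2187.
  c_2 = 6/(-9)^5 = -2/19683.
  c_3 = 10/(-9)^6 = 10/531441.
The series is valid for |w/d| < 1, i.e. |z − z₀| < |d|.
Radius of convergence: R = |-7 − z₀| = |-9| = 9 (distance from z₀ to the singularity z = -7).

c_0 = -1/729, c_1 = 1/2187, c_2 = -2/19683, c_3 = 10/531441; R = 9.


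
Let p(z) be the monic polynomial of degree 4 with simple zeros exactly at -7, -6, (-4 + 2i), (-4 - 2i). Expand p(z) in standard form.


The polynomial is p(z) = ∏_{α ∈ S} (z − α), where S = {-7, -6, (-4 + 2i), (-4 - 2i)}.
Expanding the product yields: p(z) = z^4 + 21·z^3 + 166·z^2 + 596·z + 840.
Note conjugate pairs combine to real quadratics: (z − (-4+2i))(z − (-4−2i)) = z² + 8z + 20.
The resulting polynomial has degree 4 and real coefficients as required.

p(z) = z^4 + 21·z^3 + 166·z^2 + 596·z + 840.


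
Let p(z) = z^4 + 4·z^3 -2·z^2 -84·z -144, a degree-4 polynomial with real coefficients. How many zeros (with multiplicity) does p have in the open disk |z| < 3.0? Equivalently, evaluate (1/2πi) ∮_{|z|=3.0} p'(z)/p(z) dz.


The zeros of p are: (-3 + 3i), (-3 - 3i), -2, 4.
Their magnitudes are: 4.243, 4.243, 2, 4.
Zeros with |z| < R = 3.0: -2.
Count = 1.
By the argument principle, (1/2πi) ∮_{|z|=R} p'(z)/p(z) dz equals exactly this count.

Number of zeros inside |z| < 3.0: 1.


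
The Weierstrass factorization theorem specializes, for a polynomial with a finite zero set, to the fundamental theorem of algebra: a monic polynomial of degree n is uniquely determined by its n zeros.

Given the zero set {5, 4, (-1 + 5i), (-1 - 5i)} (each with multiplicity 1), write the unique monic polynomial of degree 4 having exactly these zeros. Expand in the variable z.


The polynomial is p(z) = ∏_{α ∈ S} (z − α), where S = {5, 4, (-1 + 5i), (-1 - 5i)}.
Expanding the product yields: p(z) = z^4 -7·z^3 + 28·z^2 -194·z + 520.
Note conjugate pairs combine to real quadratics: (z − (-1+5i))(z − (-1−5i)) = z² + 2z + 26.
The resulting polynomial has degree 4 and real coefficients as required.

p(z) = z^4 -7·z^3 + 28·z^2 -194·z + 520.


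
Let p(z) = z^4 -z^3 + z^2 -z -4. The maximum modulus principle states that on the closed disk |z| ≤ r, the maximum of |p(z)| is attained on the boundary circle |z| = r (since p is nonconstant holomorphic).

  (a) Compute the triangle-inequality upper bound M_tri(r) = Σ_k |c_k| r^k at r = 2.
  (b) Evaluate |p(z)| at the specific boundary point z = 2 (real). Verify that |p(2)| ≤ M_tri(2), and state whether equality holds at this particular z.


Coefficients: c_0 = -4, c_1 = -1, c_2 = 1, c_3 = -1, c_4 = 1. Radius r = 2.
Part (a). Triangle bound: M_tri(r) = Σ_k |c_k| r^k
  = |-4|·2^0 + |-1|·2^1 + |1|·2^2 + |-1|·2^3 + |1|·2^4
  = 4 + 2 + 4 + 8 + 16 = 34.
This bounds M(r) := max_{|z|=r} |p(z)| from above; equality holds iff all terms c_k z^k can be made to align in phase at a single z on |z|=r.
Part (b). At z = 2 (real, on the circle |z| = r):
  p(2) = (-4)·2^0 + (-1)·2^1 + (1)·2^2 + (-1)·2^3 + (1)·2^4 = 6.
  |p(2)| = 6.
Check: |p(2)| = 6 ≤ 34 = M_tri(2). ✓ Equality does not hold at z = 2 (the coefficients have mixed signs, so the terms do not all align in phase there).

M_tri(2) = 34; |p(2)| = 6; equality at z=2: no.


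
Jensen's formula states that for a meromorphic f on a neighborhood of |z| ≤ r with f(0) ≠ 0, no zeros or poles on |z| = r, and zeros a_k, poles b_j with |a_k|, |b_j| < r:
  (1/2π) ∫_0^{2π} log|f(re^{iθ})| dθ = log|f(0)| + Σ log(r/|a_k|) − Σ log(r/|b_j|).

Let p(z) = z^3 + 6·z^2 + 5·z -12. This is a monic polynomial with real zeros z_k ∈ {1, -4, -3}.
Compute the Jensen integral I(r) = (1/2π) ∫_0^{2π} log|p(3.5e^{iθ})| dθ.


Zeros: -4, -3, 1; r = 3.5.
Inside |z| < r: -3, 1. Outside (|z| ≥ r): -4.
p(0) = -12, so log|p(0)| = log(12) = 2.4849.
Apply Jensen: I(r) = log|p(0)| + Σ_k log(r/|z_k|), summed over zeros inside |z| < r.
  log(r/|z_k|) for z_k = 1: log(3.5/1) = 1.2528
  log(r/|z_k|) for z_k = -3: log(3.5/3) = 0.1542
  Outside zeros (-4) contribute nothing to the Jensen sum.
Sum over inside zeros: 1.4069.
I(r) = log|p(0)| + (inside sum) = 2.4849 + 1.4069 = 3.8918.
Note: since some zeros are outside |z| ≤ r, the simplified n·log(r) form does NOT apply — only the inside zeros contribute.

I(r) ≈ 3.8918.


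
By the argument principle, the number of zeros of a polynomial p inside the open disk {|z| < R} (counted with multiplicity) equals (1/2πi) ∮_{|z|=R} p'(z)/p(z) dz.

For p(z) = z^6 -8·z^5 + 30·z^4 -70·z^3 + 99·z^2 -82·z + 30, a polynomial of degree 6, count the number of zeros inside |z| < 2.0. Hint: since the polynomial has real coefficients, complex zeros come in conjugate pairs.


The zeros of p are: 1, (1 + 2i), (1 - 2i), 3, (1 + 1i), (1 - 1i).
Their magnitudes are: 1, 2.236, 2.236, 3, 1.414, 1.414.
Zeros with |z| < R = 2.0: 1, (1 + 1i), (1 - 1i).
Count = 3.
By the argument principle, (1/2πi) ∮_{|z|=R} p'(z)/p(z) dz equals exactly this count.

Number of zeros inside |z| < 2.0: 3.


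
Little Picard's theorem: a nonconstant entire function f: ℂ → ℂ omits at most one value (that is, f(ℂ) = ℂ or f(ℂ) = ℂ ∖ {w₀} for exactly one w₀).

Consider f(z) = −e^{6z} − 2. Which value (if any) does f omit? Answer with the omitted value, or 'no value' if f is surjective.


Little Picard bounds the complement of f(ℂ) to at most one point.
e^{6z} is never zero on ℂ, so -1·e^{6z} takes every value in ℂ ∖ {0}. Adding -2 shifts the range to ℂ ∖ {-2}. Thus f omits exactly the value -2.

Omitted value: -2.


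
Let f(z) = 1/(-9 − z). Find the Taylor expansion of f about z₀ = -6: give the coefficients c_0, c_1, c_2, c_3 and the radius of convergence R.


Let w = z − z₀, so z = z₀ + w.
Then -9 − z = -9 − (z₀ + w) = (-9 − z₀) − w = -3 − w.
f(z) = 1/(-3 − w) = (1/(-3)) · 1/(1 − w/(-3)) = Σ_{n≥0} w^n / (-3)^(n+1).
So c_n = 1/(-3)^(n+1):
  c_0 = 1/(-3)^1 = -1/3.
  c_1 = 1/(-3)^2 = 1/9.
  c_2 = 1/(-3)^3 = -1/27.
  c_3 = 1/(-3)^4 = 1/81.
The series is valid for |w/d| < 1, i.e. |z − z₀| < |d|.
Radius of convergence: R = |-9 − z₀| = |-3| = 3 (distance from z₀ to the singularity z = -9).

c_0 = -1/3, c_1 = 1/9, c_2 = -1/27, c_3 = 1/81; R = 3.


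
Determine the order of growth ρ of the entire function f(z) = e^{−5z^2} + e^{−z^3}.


Each summand is entire of order 2 and 3 respectively (as in the single-exponential case). The order of a sum is at most the max of the orders, so ρ ≤ 3. For the lower bound: on |z|=r choose arg z so that -1z^3 is real positive; then |e^{-1z^3}| = e^{1r^3} while |e^{-5z^2}| ≤ e^{5r^2} = o(e^{1r^3}). So |f| ≥ e^{1r^3}(1 − o(1)) and ρ ≥ 3. Hence ρ = max(2, 3) = 3.
Therefore ρ = 3.

Order ρ = 3.


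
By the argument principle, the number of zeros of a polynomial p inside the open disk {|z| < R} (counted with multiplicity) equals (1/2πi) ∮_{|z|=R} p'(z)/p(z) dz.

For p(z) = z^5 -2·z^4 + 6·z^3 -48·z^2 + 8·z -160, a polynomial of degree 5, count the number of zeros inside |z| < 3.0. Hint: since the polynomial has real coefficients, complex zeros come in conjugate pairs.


The zeros of p are: (0 + 2i), (0 - 2i), 4, (-1 + 3i), (-1 - 3i).
Their magnitudes are: 2, 2, 4, 3.162, 3.162.
Zeros with |z| < R = 3.0: (0 + 2i), (0 - 2i).
Count = 2.
By the argument principle, (1/2πi) ∮_{|z|=R} p'(z)/p(z) dz equals exactly this count.

Number of zeros inside |z| < 3.0: 2.


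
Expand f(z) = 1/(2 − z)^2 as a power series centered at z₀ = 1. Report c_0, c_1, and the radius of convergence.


Let w = z − z₀, so z = z₀ + w.
Then 2 − z = 2 − (z₀ + w) = (2 − z₀) − w = 1 − w.
f(z) = 1/(1 − w)^2 = (1/(1)^2) · (1 − w/(1))^{−2}.
By the binomial series (1−u)^{−2} = Σ_{n≥0} C(n+1, 1) u^n for |u|<1, with u = w/(1):
  c_n = C(n+1, 1) / (1)^(n+2).
  c_0 = 1/(1)^2 = 1.
  c_1 = 2/(1)^3 = 2.
The series is valid for |w/d| < 1, i.e. |z − z₀| < |d|.
Radius of convergence: R = |2 − z₀| = |1| = 1 (distance from z₀ to the singularity z = 2).

c_0 = 1, c_1 = 2; R = 1.


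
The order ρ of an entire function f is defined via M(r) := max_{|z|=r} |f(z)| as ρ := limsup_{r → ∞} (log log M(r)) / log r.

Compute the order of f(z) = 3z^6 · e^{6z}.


M(r) = max_{|z|=r} |3|·|z|^6·|e^{6z}| = 3·r^6 · e^{6r^1} (the factors attain their maxima compatibly on |z|=r). Then log M(r) = log 3 + 6·log r + 6r^1, dominated by the last term, so log log M(r) ~ 1·log r. The polynomial factor 3z^6 contributes only a log r term and does not affect the order. ρ = 1.
Therefore ρ = 1.

Order ρ = 1.


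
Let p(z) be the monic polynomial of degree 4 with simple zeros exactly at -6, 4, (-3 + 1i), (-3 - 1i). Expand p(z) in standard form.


The polynomial is p(z) = ∏_{α ∈ S} (z − α), where S = {-6, 4, (-3 + 1i), (-3 - 1i)}.
Expanding the product yields: p(z) = z^4 + 8·z^3 -2·z^2 -124·z -240.
Note conjugate pairs combine to real quadratics: (z − (-3+1i))(z − (-3−1i)) = z² + 6z + 10.
The resulting polynomial has degree 4 and real coefficients as required.

p(z) = z^4 + 8·z^3 -2·z^2 -124·z -240.
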